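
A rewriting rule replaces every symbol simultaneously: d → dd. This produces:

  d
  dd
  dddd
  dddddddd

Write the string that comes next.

dddddddddddddddd

Expanding dddddddd: d→dd, d→dd, d→dd, d→dd, d→dd, d→dd, d→dd, d→dd. Concatenated: dd dd dd dd dd dd dd dd.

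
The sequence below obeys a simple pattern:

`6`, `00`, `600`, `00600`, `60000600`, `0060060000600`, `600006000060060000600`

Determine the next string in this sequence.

From term 3 onward, concatenate the second-to-last term with the last: 6·00 = 600, 00·600 = 00600, …
The next term joins 0060060000600 and 600006000060060000600.

0060060000600600006000060060000600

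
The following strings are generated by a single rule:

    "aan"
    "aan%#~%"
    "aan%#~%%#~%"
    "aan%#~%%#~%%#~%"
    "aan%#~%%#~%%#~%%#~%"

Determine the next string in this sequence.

aan%#~%%#~%%#~%%#~%%#~%

The strings grow by a fixed suffix %#~% each time.
One more step from aan%#~%%#~%%#~%%#~% gives the answer.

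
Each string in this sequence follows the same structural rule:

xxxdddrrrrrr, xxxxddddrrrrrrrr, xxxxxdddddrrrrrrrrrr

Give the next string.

xxxxxxddddddrrrrrrrrrrrr

Term n consists of n x's, followed by n d's, followed by 2n r's, where the shown terms are n = 3, 4, 5.
Setting n = 6 gives 6, 6, 12 characters in each block.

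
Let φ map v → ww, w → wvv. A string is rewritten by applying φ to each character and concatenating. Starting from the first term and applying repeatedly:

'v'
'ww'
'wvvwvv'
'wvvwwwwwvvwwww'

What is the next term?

wvvwwwwwvvwvvwvvwvvwvvwwwwwvvwvvwvvwvv

Applying the rule to each of the 14 symbols of wvvwwwwwvvwwww gives the pieces wvv ww ww wvv wvv wvv wvv wvv ww ww wvv wvv wvv wvv, which concatenate to the answer.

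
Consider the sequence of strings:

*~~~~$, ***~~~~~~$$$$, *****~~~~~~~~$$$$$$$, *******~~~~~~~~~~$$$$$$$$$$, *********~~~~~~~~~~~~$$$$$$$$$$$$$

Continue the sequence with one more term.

Each string has the form *^{2n-1} ~^{2n+2} $^{3n-2} (n = 1, 2, …).
At n = 6 the blocks have lengths 11, 14, 16.

***********~~~~~~~~~~~~~~$$$$$$$$$$$$$$$$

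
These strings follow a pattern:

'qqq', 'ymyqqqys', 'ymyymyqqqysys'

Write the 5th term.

ymyymyymyymyqqqysysysys

Every step adds ymy to the front and ys to the end of the previous string.
From ymyymyqqqysys, 2 further steps: ymyymyqqqysys → ymyymyymyqqqysysys → (answer).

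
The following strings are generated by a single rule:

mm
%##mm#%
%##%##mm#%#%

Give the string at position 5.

%##%##%##%##mm#%#%#%#%

Every step adds %## to the front and #% to the end of the previous string.
From %##%##mm#%#%, 2 further steps: %##%##mm#%#% → %##%##%##mm#%#%#% → (answer).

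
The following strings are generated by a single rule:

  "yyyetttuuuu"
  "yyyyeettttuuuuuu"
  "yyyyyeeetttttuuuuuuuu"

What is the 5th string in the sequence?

The n-th term is n+2 y's then n e's then n+2 t's then 2n+2 u's (n = 1, 2, …).
Setting n = 5 gives 7, 5, 7, 12 characters in each block.

yyyyyyyeeeeetttttttuuuuuuuuuuuu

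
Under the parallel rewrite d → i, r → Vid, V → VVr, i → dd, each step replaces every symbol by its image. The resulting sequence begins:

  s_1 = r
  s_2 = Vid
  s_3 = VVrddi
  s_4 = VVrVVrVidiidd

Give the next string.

VVrVVrVidVVrVVrVidVVrddiddddii

Replace each of the 13 characters of VVrVVrVidiidd in place — VVr VVr Vid VVr VVr Vid VVr dd i dd dd i i — and concatenate.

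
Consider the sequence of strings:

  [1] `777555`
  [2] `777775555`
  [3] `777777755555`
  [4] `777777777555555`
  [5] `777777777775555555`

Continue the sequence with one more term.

Term n consists of 2n-1 7's, followed by n+1 5's, where the shown terms are n = 2, 3, 4, 5, 6.
At n = 7 the blocks have lengths 13, 8.

777777777777755555555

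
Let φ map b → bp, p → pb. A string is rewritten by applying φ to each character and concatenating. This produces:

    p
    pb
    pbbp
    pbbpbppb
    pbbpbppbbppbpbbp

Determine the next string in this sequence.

Applying the rule to each of the 16 symbols of pbbpbppbbppbpbbp gives the pieces pb bp bp pb bp pb pb bp bp pb pb bp pb bp bp pb, which concatenate to the answer.

pbbpbppbbppbpbbpbppbpbbppbbpbppb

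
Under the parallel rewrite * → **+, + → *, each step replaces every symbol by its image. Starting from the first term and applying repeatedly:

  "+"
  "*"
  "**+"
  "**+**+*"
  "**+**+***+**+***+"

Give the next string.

Applying the rule to each of the 17 symbols of **+**+***+**+***+ gives the pieces **+ **+ * **+ **+ * **+ **+ **+ * **+ **+ * **+ **+ **+ *, which concatenate to the answer.

**+**+***+**+***+**+**+***+**+***+**+**+*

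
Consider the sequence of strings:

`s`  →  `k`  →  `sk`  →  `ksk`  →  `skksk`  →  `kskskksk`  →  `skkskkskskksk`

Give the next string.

kskskkskskkskkskskksk

This is a Fibonacci-style word recurrence s(k) = s(k−2)·s(k−1): e.g. s·k = sk.
Continuing: kskskksk · skkskkskskksk gives term 8.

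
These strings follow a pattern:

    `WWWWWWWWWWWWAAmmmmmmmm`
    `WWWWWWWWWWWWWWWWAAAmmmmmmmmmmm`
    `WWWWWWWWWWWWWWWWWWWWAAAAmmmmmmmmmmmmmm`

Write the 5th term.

The n-th term is 4n W's then n-1 A's then 3n-1 m's, where the shown terms are n = 3, 4, 5.
For term 5, n = 7, so the run lengths are 28, 6, 20.

WWWWWWWWWWWWWWWWWWWWWWWWWWWWAAAAAAmmmmmmmmmmmmmmmmmmmm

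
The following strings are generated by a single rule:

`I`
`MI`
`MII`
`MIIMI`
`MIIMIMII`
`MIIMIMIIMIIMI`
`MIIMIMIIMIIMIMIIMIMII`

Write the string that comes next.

This is a Fibonacci-style word recurrence s(k) = s(k−1)·s(k−2): e.g. MI·I = MII.
Continuing: MIIMIMIIMIIMIMIIMIMII · MIIMIMIIMIIMI gives term 8.

MIIMIMIIMIIMIMIIMIMIIMIIMIMIIMIIMI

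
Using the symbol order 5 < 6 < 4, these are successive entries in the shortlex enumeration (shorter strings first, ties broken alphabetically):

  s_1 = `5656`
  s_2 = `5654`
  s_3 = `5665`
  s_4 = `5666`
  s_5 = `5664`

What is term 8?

Stepping forward 3 times from 5664: 5664 → 5645 → 5646, then the target.

5644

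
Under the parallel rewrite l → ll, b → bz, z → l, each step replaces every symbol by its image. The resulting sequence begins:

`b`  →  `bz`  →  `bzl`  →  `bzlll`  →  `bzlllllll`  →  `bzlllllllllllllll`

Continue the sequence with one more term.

Replace each of the 17 characters of bzlllllllllllllll in place — bz l ll ll ll ll ll ll ll ll ll ll ll ll ll ll ll — and concatenate.

bzlllllllllllllllllllllllllllllll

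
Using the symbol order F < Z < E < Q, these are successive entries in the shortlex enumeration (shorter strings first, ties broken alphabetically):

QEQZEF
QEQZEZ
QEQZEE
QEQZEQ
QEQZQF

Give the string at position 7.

QEQZQE

Continuing the enumeration 2 steps past QEQZQF: QEQZQF → QEQZQZ → (answer).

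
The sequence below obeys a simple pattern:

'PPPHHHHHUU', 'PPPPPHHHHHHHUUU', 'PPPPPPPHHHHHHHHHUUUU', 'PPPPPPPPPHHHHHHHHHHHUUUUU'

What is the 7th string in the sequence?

PPPPPPPPPPPPPPPHHHHHHHHHHHHHHHHHUUUUUUUU

Each string has the form P^{2n-1} H^{2n+1} U^{n}, where the shown terms are n = 2, 3, 4, 5.
For term 7, n = 8, so the run lengths are 15, 17, 8.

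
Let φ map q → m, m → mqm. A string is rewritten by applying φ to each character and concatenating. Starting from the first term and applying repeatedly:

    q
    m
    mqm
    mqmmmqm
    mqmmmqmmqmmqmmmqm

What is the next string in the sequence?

φ(mqmmmqmmqmmqmmmqm) expands symbol-by-symbol to mqm m mqm mqm mqm m mqm mqm m mqm mqm m mqm mqm mqm m mqm; joining the 17 pieces gives the next term.

mqmmmqmmqmmqmmmqmmqmmmqmmqmmmqmmqmmqmmmqm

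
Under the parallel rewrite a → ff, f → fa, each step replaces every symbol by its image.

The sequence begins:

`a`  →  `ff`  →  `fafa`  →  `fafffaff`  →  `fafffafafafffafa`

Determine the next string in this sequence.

Rewriting the 16 symbols of fafffafafafffafa one by one yields fa ff fa fa fa ff fa ff fa ff fa fa fa ff fa ff; concatenated:

fafffafafafffafffafffafafafffaff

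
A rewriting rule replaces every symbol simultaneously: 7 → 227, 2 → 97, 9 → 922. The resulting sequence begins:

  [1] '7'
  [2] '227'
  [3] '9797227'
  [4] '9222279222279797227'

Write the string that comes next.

Replace each of the 19 characters of 9222279222279797227 in place — 922 97 97 97 97 227 922 97 97 97 97 227 922 227 922 227 97 97 227 — and concatenate.

92297979797227922979797972279222279222279797227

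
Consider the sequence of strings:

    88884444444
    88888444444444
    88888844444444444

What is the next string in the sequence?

88888884444444444444

Reading off run lengths: 8 runs 4, 5, 6; 4 runs 7, 9, 11 — each is linear in n, where the shown terms are n = 3, 4, 5.
For the next term, n = 6, so the run lengths are 7, 13.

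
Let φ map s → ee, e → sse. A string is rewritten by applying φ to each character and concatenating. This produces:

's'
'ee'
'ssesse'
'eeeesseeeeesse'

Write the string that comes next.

Replace each of the 14 characters of eeeesseeeeesse in place — sse sse sse sse ee ee sse sse sse sse sse ee ee sse — and concatenate.

ssessessesseeeeessessessessesseeeeesse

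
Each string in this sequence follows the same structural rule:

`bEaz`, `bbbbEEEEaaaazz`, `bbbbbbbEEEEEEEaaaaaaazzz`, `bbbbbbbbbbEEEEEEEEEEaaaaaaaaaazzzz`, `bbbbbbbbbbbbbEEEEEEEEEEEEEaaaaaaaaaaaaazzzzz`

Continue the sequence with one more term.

Term n consists of 3n-2 b's, followed by 3n-2 E's, followed by 3n-2 a's, followed by n z's (n = 1, 2, …).
At n = 6 the blocks have lengths 16, 16, 16, 6.

bbbbbbbbbbbbbbbbEEEEEEEEEEEEEEEEaaaaaaaaaaaaaaaazzzzzz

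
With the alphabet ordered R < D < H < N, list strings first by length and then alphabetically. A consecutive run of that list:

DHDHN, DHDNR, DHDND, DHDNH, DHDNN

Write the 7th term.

Stepping forward 2 times from DHDNN: DHDNN → DHHRR, then the target.

DHHRD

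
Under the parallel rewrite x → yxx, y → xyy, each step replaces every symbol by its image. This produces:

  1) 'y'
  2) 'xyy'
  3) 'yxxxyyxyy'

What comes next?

xyyyxxyxxyxxxyyxyyyxxxyyxyy

Apply φ to yxxxyyxyy symbol by symbol: y→xyy, x→yxx, x→yxx, x→yxx, y→xyy, y→xyy, x→yxx, y→xyy, y→xyy; joined: xyy yxx yxx yxx xyy xyy yxx xyy xyy.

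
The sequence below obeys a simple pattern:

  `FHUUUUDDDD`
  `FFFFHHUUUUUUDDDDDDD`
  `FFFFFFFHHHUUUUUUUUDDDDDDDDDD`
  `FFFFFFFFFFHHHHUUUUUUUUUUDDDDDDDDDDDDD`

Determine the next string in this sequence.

FFFFFFFFFFFFFHHHHHUUUUUUUUUUUUDDDDDDDDDDDDDDDD

Each string has the form F^{3n-2} H^{n} U^{2n+2} D^{3n+1} (n = 1, 2, …).
For the next term, n = 5, so the run lengths are 13, 5, 12, 16.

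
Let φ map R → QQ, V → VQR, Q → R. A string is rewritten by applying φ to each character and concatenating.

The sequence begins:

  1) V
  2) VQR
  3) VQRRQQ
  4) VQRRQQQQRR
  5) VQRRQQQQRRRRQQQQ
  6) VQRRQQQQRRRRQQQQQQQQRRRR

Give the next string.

VQRRQQQQRRRRQQQQQQQQRRRRRRRRQQQQQQQQ

Replace each of the 24 characters of VQRRQQQQRRRRQQQQQQQQRRRR in place — VQR R QQ QQ R R R R QQ QQ QQ QQ R R R R R R R R QQ QQ QQ QQ — and concatenate.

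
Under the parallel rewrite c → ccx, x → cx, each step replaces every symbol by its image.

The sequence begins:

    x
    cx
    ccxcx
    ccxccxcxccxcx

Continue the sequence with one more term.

φ(ccxccxcxccxcx) expands symbol-by-symbol to ccx ccx cx ccx ccx cx ccx cx ccx ccx cx ccx cx; joining the 13 pieces gives the next term.

ccxccxcxccxccxcxccxcxccxccxcxccxcx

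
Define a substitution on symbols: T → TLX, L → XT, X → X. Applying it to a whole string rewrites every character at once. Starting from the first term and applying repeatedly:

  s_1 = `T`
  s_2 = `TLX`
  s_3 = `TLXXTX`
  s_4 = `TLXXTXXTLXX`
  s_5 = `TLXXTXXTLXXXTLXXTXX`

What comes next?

TLXXTXXTLXXXTLXXTXXXTLXXTXXTLXXX

Replace each of the 19 characters of TLXXTXXTLXXXTLXXTXX in place — TLX XT X X TLX X X TLX XT X X X TLX XT X X TLX X X — and concatenate.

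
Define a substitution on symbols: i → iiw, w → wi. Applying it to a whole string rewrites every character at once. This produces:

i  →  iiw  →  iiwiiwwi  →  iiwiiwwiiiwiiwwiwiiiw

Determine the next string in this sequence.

Applying the rule to each of the 21 symbols of iiwiiwwiiiwiiwwiwiiiw gives the pieces iiw iiw wi iiw iiw wi wi iiw iiw iiw wi iiw iiw wi wi iiw wi iiw iiw iiw wi, which concatenate to the answer.

iiwiiwwiiiwiiwwiwiiiwiiwiiwwiiiwiiwwiwiiiwwiiiwiiwiiwwi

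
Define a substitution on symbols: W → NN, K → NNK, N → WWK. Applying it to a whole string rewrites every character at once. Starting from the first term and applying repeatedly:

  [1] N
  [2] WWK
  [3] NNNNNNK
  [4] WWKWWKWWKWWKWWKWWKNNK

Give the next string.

Rewriting the 21 symbols of WWKWWKWWKWWKWWKWWKNNK one by one yields NN NN NNK NN NN NNK NN NN NNK NN NN NNK NN NN NNK NN NN NNK WWK WWK NNK; concatenated:

NNNNNNKNNNNNNKNNNNNNKNNNNNNKNNNNNNKNNNNNNKWWKWWKNNK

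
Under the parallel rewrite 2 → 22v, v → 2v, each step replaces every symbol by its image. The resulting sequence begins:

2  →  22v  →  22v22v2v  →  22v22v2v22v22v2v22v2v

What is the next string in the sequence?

φ(22v22v2v22v22v2v22v2v) expands symbol-by-symbol to 22v 22v 2v 22v 22v 2v 22v 2v 22v 22v 2v 22v 22v 2v 22v 2v 22v 22v 2v 22v 2v; joining the 21 pieces gives the next term.

22v22v2v22v22v2v22v2v22v22v2v22v22v2v22v2v22v22v2v22v2v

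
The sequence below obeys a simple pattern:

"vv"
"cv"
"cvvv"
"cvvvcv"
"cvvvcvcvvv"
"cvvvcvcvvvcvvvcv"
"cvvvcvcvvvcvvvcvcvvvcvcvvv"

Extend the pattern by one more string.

cvvvcvcvvvcvvvcvcvvvcvcvvvcvvvcvcvvvcvvvcv

From term 3 onward, concatenate the last term with the second-to-last: cv·vv = cvvv, cvvv·cv = cvvvcv, …
So term 8 is cvvvcvcvvvcvvvcvcvvvcvcvvv·cvvvcvcvvvcvvvcv.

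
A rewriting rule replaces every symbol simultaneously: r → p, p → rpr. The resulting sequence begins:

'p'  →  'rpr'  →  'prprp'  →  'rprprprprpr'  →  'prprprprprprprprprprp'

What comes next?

φ(prprprprprprprprprprp) expands symbol-by-symbol to rpr p rpr p rpr p rpr p rpr p rpr p rpr p rpr p rpr p rpr p rpr; joining the 21 pieces gives the next term.

rprprprprprprprprprprprprprprprprprprprprpr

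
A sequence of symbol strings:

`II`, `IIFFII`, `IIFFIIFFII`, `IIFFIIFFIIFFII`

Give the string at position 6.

The strings grow by a fixed prefix IIFF each time.
From IIFFIIFFIIFFII, 2 further steps: IIFFIIFFIIFFII → IIFFIIFFIIFFIIFFII → (answer).

IIFFIIFFIIFFIIFFIIFFII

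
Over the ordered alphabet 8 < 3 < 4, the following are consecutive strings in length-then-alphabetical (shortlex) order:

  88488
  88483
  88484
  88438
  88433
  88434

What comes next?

The successor of 88434 increments the rightmost position that isn't already 4 and resets every position after it to 8.

88448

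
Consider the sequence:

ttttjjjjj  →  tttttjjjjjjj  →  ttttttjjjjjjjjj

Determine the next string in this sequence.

tttttttjjjjjjjjjjj

Term n consists of n+1 t's, followed by 2n-1 j's, where the shown terms are n = 3, 4, 5.
For the next term, n = 6, so the run lengths are 7, 11.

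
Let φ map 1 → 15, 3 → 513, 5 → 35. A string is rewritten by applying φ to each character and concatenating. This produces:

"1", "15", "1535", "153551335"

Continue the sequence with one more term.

153551335351551351335

Expanding 153551335: 1→15, 5→35, 3→513, 5→35, 5→35, 1→15, 3→513, 3→513, 5→35. Concatenated: 15 35 513 35 35 15 513 513 35.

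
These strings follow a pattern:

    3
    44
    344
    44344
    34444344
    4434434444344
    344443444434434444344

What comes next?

Each term (from the third on) is the two preceding terms concatenated in order: term 3 = 3·44 = 344.
Continuing: 4434434444344 · 344443444434434444344 gives term 8.

4434434444344344443444434434444344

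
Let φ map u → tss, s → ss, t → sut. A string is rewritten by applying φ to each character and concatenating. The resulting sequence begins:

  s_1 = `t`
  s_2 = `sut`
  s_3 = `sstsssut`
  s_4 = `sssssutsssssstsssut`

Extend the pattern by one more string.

Replace each of the 19 characters of sssssutsssssstsssut in place — ss ss ss ss ss tss sut ss ss ss ss ss ss sut ss ss ss tss sut — and concatenate.

sssssssssstsssutsssssssssssssutsssssstsssut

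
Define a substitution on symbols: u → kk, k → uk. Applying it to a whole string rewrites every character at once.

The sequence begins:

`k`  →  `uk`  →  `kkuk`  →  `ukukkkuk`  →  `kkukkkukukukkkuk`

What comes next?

ukukkkukukukkkukkkukkkukukukkkuk

Replace each of the 16 characters of kkukkkukukukkkuk in place — uk uk kk uk uk uk kk uk kk uk kk uk uk uk kk uk — and concatenate.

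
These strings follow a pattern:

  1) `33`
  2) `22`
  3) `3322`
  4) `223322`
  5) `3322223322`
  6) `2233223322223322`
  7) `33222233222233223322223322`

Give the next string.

223322332222332233222233222233223322223322

This is a Fibonacci-style word recurrence s(k) = s(k−2)·s(k−1): e.g. 33·22 = 3322.
The next term joins 2233223322223322 and 33222233222233223322223322.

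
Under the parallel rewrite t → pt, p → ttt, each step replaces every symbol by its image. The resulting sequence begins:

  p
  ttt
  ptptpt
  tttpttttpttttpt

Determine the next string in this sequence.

φ(tttpttttpttttpt) expands symbol-by-symbol to pt pt pt ttt pt pt pt pt ttt pt pt pt pt ttt pt; joining the 15 pieces gives the next term.

ptptpttttptptptpttttptptptpttttpt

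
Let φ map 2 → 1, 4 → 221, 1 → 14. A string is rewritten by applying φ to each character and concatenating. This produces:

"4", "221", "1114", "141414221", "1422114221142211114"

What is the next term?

Applying the rule to each of the 19 symbols of 1422114221142211114 gives the pieces 14 221 1 1 14 14 221 1 1 14 14 221 1 1 14 14 14 14 221, which concatenate to the answer.

142211114142211114142211114141414221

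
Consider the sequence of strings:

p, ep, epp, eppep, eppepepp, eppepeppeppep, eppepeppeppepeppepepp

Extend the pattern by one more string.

eppepeppeppepeppepeppeppepeppeppep

This is a Fibonacci-style word recurrence s(k) = s(k−1)·s(k−2): e.g. ep·p = epp.
So term 8 is eppepeppeppepeppepepp·eppepeppeppep.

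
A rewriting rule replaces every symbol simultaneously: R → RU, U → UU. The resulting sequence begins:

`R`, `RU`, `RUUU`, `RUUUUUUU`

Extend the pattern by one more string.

RUUUUUUUUUUUUUUU

Expanding RUUUUUUU: R→RU, U→UU, U→UU, U→UU, U→UU, U→UU, U→UU, U→UU. Concatenated: RU UU UU UU UU UU UU UU.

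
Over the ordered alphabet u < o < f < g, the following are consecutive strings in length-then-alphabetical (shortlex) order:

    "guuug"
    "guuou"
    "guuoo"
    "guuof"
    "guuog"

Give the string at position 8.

guuff

Continuing the enumeration 3 steps past guuog: guuog → guufu → guufo → (answer).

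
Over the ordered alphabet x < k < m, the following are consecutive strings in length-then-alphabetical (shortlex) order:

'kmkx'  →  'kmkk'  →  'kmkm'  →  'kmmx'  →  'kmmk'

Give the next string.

Treat kmmk as a base-3 numeral over the given alphabet and add one, carrying through any trailing m's.

kmmm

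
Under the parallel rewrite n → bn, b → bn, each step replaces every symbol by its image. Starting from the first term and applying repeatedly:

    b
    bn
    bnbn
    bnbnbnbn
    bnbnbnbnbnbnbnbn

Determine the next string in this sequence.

bnbnbnbnbnbnbnbnbnbnbnbnbnbnbnbn

Applying the rule to each of the 16 symbols of bnbnbnbnbnbnbnbn gives the pieces bn bn bn bn bn bn bn bn bn bn bn bn bn bn bn bn, which concatenate to the answer.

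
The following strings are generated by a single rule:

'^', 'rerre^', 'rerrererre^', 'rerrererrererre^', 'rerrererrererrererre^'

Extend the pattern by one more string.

rerrererrererrererrererre^

Every step adds rerre at the front: s(k+1) = rerre·s(k).
So the next term is rerre·rerrererrererrererre^.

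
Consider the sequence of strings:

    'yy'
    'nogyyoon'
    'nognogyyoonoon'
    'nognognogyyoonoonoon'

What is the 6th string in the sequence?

s(k+1) = nog·s(k)·oon, so each term gains nog as a prefix and oon as a suffix.
From nognognogyyoonoonoon, 2 further steps: nognognogyyoonoonoon → nognognognogyyoonoonoonoon → (answer).

nognognognognogyyoonoonoonoonoon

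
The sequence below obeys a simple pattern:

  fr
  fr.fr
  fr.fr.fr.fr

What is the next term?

fr.fr.fr.fr.fr.fr.fr.fr

Each string is two copies of the previous one joined by '.'.
One more doubling of fr.fr.fr.fr gives the answer.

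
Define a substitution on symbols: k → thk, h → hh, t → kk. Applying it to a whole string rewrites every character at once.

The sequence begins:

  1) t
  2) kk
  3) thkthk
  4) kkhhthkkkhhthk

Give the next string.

thkthkhhhhkkhhthkthkthkhhhhkkhhthk

φ(kkhhthkkkhhthk) expands symbol-by-symbol to thk thk hh hh kk hh thk thk thk hh hh kk hh thk; joining the 14 pieces gives the next term.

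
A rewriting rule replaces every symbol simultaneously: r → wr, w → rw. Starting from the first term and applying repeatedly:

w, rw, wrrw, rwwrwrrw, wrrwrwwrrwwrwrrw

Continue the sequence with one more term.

rwwrwrrwwrrwrwwrwrrwrwwrrwwrwrrw

φ(wrrwrwwrrwwrwrrw) expands symbol-by-symbol to rw wr wr rw wr rw rw wr wr rw rw wr rw wr wr rw; joining the 16 pieces gives the next term.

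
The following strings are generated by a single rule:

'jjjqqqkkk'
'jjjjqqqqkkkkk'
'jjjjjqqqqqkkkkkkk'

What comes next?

jjjjjjqqqqqqkkkkkkkkk

Reading off run lengths: j runs 3, 4, 5; q runs 3, 4, 5; k runs 3, 5, 7 — each is linear in n, where the shown terms are n = 2, 3, 4.
At n = 5 the blocks have lengths 6, 6, 9.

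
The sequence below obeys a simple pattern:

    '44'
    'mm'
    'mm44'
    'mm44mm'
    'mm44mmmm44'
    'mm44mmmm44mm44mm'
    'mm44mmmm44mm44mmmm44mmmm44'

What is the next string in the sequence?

Each term (from the third on) is the previous term followed by the one before it: term 3 = mm·44 = mm44.
Continuing: mm44mmmm44mm44mmmm44mmmm44 · mm44mmmm44mm44mm gives term 8.

mm44mmmm44mm44mmmm44mmmm44mm44mmmm44mm44mm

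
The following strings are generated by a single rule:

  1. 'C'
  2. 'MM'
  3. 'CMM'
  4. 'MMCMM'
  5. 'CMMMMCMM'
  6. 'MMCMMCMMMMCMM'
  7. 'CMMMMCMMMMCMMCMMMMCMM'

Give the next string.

This is a Fibonacci-style word recurrence s(k) = s(k−2)·s(k−1): e.g. C·MM = CMM.
Continuing: MMCMMCMMMMCMM · CMMMMCMMMMCMMCMMMMCMM gives term 8.

MMCMMCMMMMCMMCMMMMCMMMMCMMCMMMMCMM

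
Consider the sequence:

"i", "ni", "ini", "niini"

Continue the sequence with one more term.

Each term (from the third on) is the two preceding terms concatenated in order: term 3 = i·ni = ini.
The next term joins ini and niini.

ininiini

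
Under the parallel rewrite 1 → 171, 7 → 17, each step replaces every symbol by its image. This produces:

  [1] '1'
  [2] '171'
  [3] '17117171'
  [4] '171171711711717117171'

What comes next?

Rewriting the 21 symbols of 171171711711717117171 one by one yields 171 17 171 171 17 171 17 171 171 17 171 171 17 171 17 171 171 17 171 17 171; concatenated:

1711717117117171171711711717117117171171711711717117171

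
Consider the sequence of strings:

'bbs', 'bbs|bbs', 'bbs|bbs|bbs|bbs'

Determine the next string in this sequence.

bbs|bbs|bbs|bbs|bbs|bbs|bbs|bbs

s(k+1) = s(k)·|·s(k) — each term doubles the last with '|' between the halves.
One more doubling of bbs|bbs|bbs|bbs gives the answer.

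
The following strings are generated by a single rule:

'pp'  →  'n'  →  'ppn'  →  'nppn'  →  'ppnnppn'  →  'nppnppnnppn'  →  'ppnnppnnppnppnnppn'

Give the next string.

This is a Fibonacci-style word recurrence s(k) = s(k−2)·s(k−1): e.g. pp·n = ppn.
So term 8 is nppnppnnppn·ppnnppnnppnppnnppn.

nppnppnnppnppnnppnnppnppnnppn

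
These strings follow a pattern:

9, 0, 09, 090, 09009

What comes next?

Each term (from the third on) is the previous term followed by the one before it: term 3 = 0·9 = 09.
So term 6 is 09009·090.

09009090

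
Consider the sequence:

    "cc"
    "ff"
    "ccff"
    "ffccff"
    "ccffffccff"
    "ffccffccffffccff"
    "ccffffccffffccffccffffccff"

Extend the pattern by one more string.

ffccffccffffccffccffffccffffccffccffffccff

From term 3 onward, concatenate the second-to-last term with the last: cc·ff = ccff, ff·ccff = ffccff, …
So term 8 is ffccffccffffccff·ccffffccffffccffccffffccff.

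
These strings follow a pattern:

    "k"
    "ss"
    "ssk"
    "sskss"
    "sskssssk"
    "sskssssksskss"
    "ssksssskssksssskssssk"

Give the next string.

This is a Fibonacci-style word recurrence s(k) = s(k−1)·s(k−2): e.g. ss·k = ssk.
Continuing: ssksssskssksssskssssk · sskssssksskss gives term 8.

ssksssskssksssskssssksskssssksskss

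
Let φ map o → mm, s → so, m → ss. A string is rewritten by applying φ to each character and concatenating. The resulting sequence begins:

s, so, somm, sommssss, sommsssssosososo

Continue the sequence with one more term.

Replace each of the 16 characters of sommsssssosososo in place — so mm ss ss so so so so so mm so mm so mm so mm — and concatenate.

sommsssssososososommsommsommsomm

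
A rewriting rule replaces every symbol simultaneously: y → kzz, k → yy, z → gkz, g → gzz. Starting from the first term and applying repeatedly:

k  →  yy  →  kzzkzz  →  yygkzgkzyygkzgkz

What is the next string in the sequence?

kzzkzzgzzyygkzgzzyygkzkzzkzzgzzyygkzgzzyygkz

Applying the rule to each of the 16 symbols of yygkzgkzyygkzgkz gives the pieces kzz kzz gzz yy gkz gzz yy gkz kzz kzz gzz yy gkz gzz yy gkz, which concatenate to the answer.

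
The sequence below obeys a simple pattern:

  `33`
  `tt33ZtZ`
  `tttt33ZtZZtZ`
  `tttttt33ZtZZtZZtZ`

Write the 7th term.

tttttttttttt33ZtZZtZZtZZtZZtZZtZ

s(k+1) = tt·s(k)·ZtZ, so each term gains tt as a prefix and ZtZ as a suffix.
From tttttt33ZtZZtZZtZ, 3 further steps: tttttt33ZtZZtZZtZ → tttttttt33ZtZZtZZtZZtZ → tttttttttt33ZtZZtZZtZZtZZtZ → (answer).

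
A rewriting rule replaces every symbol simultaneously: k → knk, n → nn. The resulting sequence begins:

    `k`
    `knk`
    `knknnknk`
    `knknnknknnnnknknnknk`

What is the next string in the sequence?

knknnknknnnnknknnknknnnnnnnnknknnknknnnnknknnknk

φ(knknnknknnnnknknnknk) expands symbol-by-symbol to knk nn knk nn nn knk nn knk nn nn nn nn knk nn knk nn nn knk nn knk; joining the 20 pieces gives the next term.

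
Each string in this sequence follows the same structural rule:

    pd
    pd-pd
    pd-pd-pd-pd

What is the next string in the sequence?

pd-pd-pd-pd-pd-pd-pd-pd

Every step duplicates the string with '-' between the halves.
So the next term is two copies of pd-pd-pd-pd with '-' between the halves.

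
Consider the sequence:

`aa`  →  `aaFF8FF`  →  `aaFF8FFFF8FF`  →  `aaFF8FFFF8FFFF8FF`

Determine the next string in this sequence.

Each term is the previous one with FF8FF appended.
Applying this once more to aaFF8FFFF8FFFF8FF:

aaFF8FFFF8FFFF8FFFF8FF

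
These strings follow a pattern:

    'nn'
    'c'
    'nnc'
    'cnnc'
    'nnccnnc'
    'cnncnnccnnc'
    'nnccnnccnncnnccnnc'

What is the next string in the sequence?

Each term (from the third on) is the two preceding terms concatenated in order: term 3 = nn·c = nnc.
The next term joins cnncnnccnnc and nnccnnccnncnnccnnc.

cnncnnccnncnnccnnccnncnnccnnc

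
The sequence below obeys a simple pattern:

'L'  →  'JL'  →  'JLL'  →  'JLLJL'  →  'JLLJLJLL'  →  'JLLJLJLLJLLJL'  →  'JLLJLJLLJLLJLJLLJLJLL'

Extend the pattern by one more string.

From term 3 onward, concatenate the last term with the second-to-last: JL·L = JLL, JLL·JL = JLLJL, …
So term 8 is JLLJLJLLJLLJLJLLJLJLL·JLLJLJLLJLLJL.

JLLJLJLLJLLJLJLLJLJLLJLLJLJLLJLLJL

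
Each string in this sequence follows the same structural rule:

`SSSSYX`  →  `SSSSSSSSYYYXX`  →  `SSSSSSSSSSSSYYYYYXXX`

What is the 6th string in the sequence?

SSSSSSSSSSSSSSSSSSSSSSSSYYYYYYYYYYYXXXXXX

The n-th term is 4n S's then 2n-1 Y's then n X's (n = 1, 2, …).
At n = 6 the blocks have lengths 24, 11, 6.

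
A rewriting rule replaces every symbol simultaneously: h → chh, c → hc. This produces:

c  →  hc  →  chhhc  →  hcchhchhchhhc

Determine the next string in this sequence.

Replace each of the 13 characters of hcchhchhchhhc in place — chh hc hc chh chh hc chh chh hc chh chh chh hc — and concatenate.

chhhchcchhchhhcchhchhhcchhchhchhhc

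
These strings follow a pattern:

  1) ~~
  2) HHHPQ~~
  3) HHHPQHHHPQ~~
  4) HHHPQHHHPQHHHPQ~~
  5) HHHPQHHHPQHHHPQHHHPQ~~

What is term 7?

HHHPQHHHPQHHHPQHHHPQHHHPQHHHPQ~~

Every step adds HHHPQ at the front: s(k+1) = HHHPQ·s(k).
From HHHPQHHHPQHHHPQHHHPQ~~, 2 further steps: HHHPQHHHPQHHHPQHHHPQ~~ → HHHPQHHHPQHHHPQHHHPQHHHPQ~~ → (answer).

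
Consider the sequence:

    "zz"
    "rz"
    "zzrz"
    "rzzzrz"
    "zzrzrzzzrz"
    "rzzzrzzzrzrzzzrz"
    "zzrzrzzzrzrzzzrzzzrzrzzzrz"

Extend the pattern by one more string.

rzzzrzzzrzrzzzrzzzrzrzzzrzrzzzrzzzrzrzzzrz

Each term (from the third on) is the two preceding terms concatenated in order: term 3 = zz·rz = zzrz.
The next term joins rzzzrzzzrzrzzzrz and zzrzrzzzrzrzzzrzzzrzrzzzrz.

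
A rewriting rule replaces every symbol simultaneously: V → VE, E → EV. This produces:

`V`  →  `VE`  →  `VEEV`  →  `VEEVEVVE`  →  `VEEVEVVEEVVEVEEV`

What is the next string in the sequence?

VEEVEVVEEVVEVEEVEVVEVEEVVEEVEVVE

Applying the rule to each of the 16 symbols of VEEVEVVEEVVEVEEV gives the pieces VE EV EV VE EV VE VE EV EV VE VE EV VE EV EV VE, which concatenate to the answer.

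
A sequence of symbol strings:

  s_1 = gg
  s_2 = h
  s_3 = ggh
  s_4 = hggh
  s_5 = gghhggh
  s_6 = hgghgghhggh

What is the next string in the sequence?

From term 3 onward, concatenate the second-to-last term with the last: gg·h = ggh, h·ggh = hggh, …
Continuing: gghhggh · hgghgghhggh gives term 7.

gghhgghhgghgghhggh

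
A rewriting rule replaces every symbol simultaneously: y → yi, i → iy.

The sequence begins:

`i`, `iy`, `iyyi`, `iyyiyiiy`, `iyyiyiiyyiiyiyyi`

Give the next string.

iyyiyiiyyiiyiyyiyiiyiyyiiyyiyiiy

Applying the rule to each of the 16 symbols of iyyiyiiyyiiyiyyi gives the pieces iy yi yi iy yi iy iy yi yi iy iy yi iy yi yi iy, which concatenate to the answer.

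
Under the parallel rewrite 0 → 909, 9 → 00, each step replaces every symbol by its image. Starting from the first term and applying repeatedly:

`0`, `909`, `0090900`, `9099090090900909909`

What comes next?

φ(9099090090900909909) expands symbol-by-symbol to 00 909 00 00 909 00 909 909 00 909 00 909 909 00 909 00 00 909 00; joining the 19 pieces gives the next term.

00909000090900909909009090090990900909000090900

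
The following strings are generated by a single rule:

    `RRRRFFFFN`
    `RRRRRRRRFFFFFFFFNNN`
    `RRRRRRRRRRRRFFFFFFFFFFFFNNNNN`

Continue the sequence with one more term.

RRRRRRRRRRRRRRRRFFFFFFFFFFFFFFFFNNNNNNN

The n-th term is 4n R's then 4n F's then 2n-1 N's (n = 1, 2, …).
Setting n = 4 gives 16, 16, 7 characters in each block.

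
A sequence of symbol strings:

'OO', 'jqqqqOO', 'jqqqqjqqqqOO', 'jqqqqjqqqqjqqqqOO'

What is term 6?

jqqqqjqqqqjqqqqjqqqqjqqqqOO

Each term is the previous one with jqqqq prepended.
From jqqqqjqqqqjqqqqOO, 2 further steps: jqqqqjqqqqjqqqqOO → jqqqqjqqqqjqqqqjqqqqOO → (answer).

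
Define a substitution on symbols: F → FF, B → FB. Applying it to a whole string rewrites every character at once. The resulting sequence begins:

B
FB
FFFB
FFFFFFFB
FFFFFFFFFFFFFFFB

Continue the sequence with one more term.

Rewriting the 16 symbols of FFFFFFFFFFFFFFFB one by one yields FF FF FF FF FF FF FF FF FF FF FF FF FF FF FF FB; concatenated:

FFFFFFFFFFFFFFFFFFFFFFFFFFFFFFFB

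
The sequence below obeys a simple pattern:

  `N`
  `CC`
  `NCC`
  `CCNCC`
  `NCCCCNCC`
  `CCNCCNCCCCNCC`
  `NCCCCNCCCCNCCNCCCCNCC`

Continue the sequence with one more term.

CCNCCNCCCCNCCNCCCCNCCCCNCCNCCCCNCC

This is a Fibonacci-style word recurrence s(k) = s(k−2)·s(k−1): e.g. N·CC = NCC.
The next term joins CCNCCNCCCCNCC and NCCCCNCCCCNCCNCCCCNCC.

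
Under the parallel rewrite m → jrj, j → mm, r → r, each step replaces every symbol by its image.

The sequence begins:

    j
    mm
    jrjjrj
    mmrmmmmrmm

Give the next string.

Apply φ to mmrmmmmrmm symbol by symbol: m→jrj, m→jrj, r→r, m→jrj, m→jrj, m→jrj, m→jrj, r→r, m→jrj, m→jrj; joined: jrj jrj r jrj jrj jrj jrj r jrj jrj.

jrjjrjrjrjjrjjrjjrjrjrjjrj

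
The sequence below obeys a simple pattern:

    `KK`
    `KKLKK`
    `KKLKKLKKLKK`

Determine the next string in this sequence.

KKLKKLKKLKKLKKLKKLKKLKK

Each string is two copies of the previous one joined by 'L'.
One more doubling of KKLKKLKKLKK gives the answer.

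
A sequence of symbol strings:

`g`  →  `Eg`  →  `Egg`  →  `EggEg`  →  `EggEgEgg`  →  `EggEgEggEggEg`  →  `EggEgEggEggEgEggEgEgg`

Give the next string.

Each term (from the third on) is the previous term followed by the one before it: term 3 = Eg·g = Egg.
The next term joins EggEgEggEggEgEggEgEgg and EggEgEggEggEg.

EggEgEggEggEgEggEgEggEggEgEggEggEg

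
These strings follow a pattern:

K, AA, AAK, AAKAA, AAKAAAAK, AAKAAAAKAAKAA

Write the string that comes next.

AAKAAAAKAAKAAAAKAAAAK

Each term (from the third on) is the previous term followed by the one before it: term 3 = AA·K = AAK.
Continuing: AAKAAAAKAAKAA · AAKAAAAK gives term 7.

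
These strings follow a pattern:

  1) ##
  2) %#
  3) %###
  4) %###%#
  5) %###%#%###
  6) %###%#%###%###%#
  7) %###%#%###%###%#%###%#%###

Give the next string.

%###%#%###%###%#%###%#%###%###%#%###%###%#

Each term (from the third on) is the previous term followed by the one before it: term 3 = %#·## = %###.
So term 8 is %###%#%###%###%#%###%#%###·%###%#%###%###%#.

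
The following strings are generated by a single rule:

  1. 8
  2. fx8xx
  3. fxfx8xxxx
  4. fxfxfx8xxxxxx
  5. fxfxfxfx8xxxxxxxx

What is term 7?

Each term wraps the previous one in fx on the left and xx on the right.
From fxfxfxfx8xxxxxxxx, 2 further steps: fxfxfxfx8xxxxxxxx → fxfxfxfxfx8xxxxxxxxxx → (answer).

fxfxfxfxfxfx8xxxxxxxxxxxx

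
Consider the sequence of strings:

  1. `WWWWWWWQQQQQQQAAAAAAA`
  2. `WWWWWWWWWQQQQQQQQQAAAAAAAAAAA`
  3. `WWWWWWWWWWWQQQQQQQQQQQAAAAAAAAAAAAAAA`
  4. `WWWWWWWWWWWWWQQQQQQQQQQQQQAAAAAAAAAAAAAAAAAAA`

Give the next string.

WWWWWWWWWWWWWWWQQQQQQQQQQQQQQQAAAAAAAAAAAAAAAAAAAAAAA

Reading off run lengths: W runs 7, 9, 11, 13; Q runs 7, 9, 11, 13; A runs 7, 11, 15, 19 — each is linear in n, where the shown terms are n = 2, 3, 4, 5.
At n = 6 the blocks have lengths 15, 15, 23.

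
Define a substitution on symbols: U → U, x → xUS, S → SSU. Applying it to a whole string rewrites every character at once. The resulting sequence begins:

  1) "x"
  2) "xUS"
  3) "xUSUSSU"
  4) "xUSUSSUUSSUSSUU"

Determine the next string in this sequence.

φ(xUSUSSUUSSUSSUU) expands symbol-by-symbol to xUS U SSU U SSU SSU U U SSU SSU U SSU SSU U U; joining the 15 pieces gives the next term.

xUSUSSUUSSUSSUUUSSUSSUUSSUSSUUU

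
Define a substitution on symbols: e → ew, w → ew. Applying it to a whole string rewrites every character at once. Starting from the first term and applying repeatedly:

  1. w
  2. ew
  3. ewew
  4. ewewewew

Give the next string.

Apply φ to ewewewew symbol by symbol: e→ew, w→ew, e→ew, w→ew, e→ew, w→ew, e→ew, w→ew; joined: ew ew ew ew ew ew ew ew.

ewewewewewewewew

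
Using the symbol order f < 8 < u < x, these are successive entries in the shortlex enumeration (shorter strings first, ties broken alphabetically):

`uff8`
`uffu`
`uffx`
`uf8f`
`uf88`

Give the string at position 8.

Advancing 3 positions from uf88 through uf88 → uf8u → uf8x reaches term 8.

ufuf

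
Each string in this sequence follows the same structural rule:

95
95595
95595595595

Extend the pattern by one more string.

Each string is two copies of the previous one joined by '5'.
So the next term is two copies of 95595595595 with '5' between the halves.

95595595595595595595595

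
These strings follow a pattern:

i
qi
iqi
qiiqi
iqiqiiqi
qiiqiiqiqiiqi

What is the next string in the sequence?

This is a Fibonacci-style word recurrence s(k) = s(k−2)·s(k−1): e.g. i·qi = iqi.
The next term joins iqiqiiqi and qiiqiiqiqiiqi.

iqiqiiqiqiiqiiqiqiiqi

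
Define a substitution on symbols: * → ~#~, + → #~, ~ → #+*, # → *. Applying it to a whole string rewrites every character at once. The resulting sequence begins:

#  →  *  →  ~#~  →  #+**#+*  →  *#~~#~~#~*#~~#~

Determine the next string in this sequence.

~#~*#+*#+**#+*#+**#+*~#~*#+*#+**#+*

Replace each of the 15 characters of *#~~#~~#~*#~~#~ in place — ~#~ * #+* #+* * #+* #+* * #+* ~#~ * #+* #+* * #+* — and concatenate.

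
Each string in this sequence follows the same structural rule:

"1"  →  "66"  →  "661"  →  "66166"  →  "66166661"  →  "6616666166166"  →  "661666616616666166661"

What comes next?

This is a Fibonacci-style word recurrence s(k) = s(k−1)·s(k−2): e.g. 66·1 = 661.
So term 8 is 661666616616666166661·6616666166166.

6616666166166661666616616666166166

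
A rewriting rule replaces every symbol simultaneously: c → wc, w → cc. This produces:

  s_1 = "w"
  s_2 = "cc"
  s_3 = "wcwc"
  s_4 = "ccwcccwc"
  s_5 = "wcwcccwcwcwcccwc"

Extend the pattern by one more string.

φ(wcwcccwcwcwcccwc) expands symbol-by-symbol to cc wc cc wc wc wc cc wc cc wc cc wc wc wc cc wc; joining the 16 pieces gives the next term.

ccwcccwcwcwcccwcccwcccwcwcwcccwc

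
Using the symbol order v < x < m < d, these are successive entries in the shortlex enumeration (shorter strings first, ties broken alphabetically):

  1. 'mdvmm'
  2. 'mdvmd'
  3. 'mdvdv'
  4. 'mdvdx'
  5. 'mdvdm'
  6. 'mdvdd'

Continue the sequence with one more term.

Treat mdvdd as a base-4 numeral over the given alphabet and add one, carrying through any trailing d's.

mdxvv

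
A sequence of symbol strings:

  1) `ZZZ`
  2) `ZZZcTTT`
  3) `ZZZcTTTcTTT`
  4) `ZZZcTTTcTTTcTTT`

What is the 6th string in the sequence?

ZZZcTTTcTTTcTTTcTTTcTTT

Every step adds cTTT to the end: s(k+1) = s(k)·cTTT.
From ZZZcTTTcTTTcTTT, 2 further steps: ZZZcTTTcTTTcTTT → ZZZcTTTcTTTcTTTcTTT → (answer).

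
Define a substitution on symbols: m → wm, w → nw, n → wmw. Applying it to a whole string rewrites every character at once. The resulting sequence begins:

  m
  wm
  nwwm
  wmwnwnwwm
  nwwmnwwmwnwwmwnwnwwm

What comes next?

wmwnwnwwmwmwnwnwwmnwwmwnwnwwmnwwmwnwwmwnwnwwm

Replace each of the 20 characters of nwwmnwwmwnwwmwnwnwwm in place — wmw nw nw wm wmw nw nw wm nw wmw nw nw wm nw wmw nw wmw nw nw wm — and concatenate.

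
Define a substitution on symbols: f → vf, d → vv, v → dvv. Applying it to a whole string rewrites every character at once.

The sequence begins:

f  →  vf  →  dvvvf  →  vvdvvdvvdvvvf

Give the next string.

Replace each of the 13 characters of vvdvvdvvdvvvf in place — dvv dvv vv dvv dvv vv dvv dvv vv dvv dvv dvv vf — and concatenate.

dvvdvvvvdvvdvvvvdvvdvvvvdvvdvvdvvvf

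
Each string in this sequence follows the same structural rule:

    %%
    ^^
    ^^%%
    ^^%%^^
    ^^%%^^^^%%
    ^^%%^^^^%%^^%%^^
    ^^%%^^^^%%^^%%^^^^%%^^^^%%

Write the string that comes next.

This is a Fibonacci-style word recurrence s(k) = s(k−1)·s(k−2): e.g. ^^·%% = ^^%%.
Continuing: ^^%%^^^^%%^^%%^^^^%%^^^^%% · ^^%%^^^^%%^^%%^^ gives term 8.

^^%%^^^^%%^^%%^^^^%%^^^^%%^^%%^^^^%%^^%%^^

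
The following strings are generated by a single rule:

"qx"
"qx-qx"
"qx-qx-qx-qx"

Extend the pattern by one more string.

Every step duplicates the string with '-' between the halves.
Doubling qx-qx-qx-qx with '-' between the halves:

qx-qx-qx-qx-qx-qx-qx-qx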